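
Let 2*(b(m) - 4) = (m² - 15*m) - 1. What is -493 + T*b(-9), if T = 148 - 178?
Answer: -3838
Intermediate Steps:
T = -30
b(m) = 7/2 + m²/2 - 15*m/2 (b(m) = 4 + ((m² - 15*m) - 1)/2 = 4 + (-1 + m² - 15*m)/2 = 4 + (-½ + m²/2 - 15*m/2) = 7/2 + m²/2 - 15*m/2)
-493 + T*b(-9) = -493 - 30*(7/2 + (½)*(-9)² - 15/2*(-9)) = -493 - 30*(7/2 + (½)*81 + 135/2) = -493 - 30*(7/2 + 81/2 + 135/2) = -493 - 30*223/2 = -493 - 3345 = -3838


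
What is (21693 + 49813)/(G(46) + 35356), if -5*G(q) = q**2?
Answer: 178765/87332 ≈ 2.0470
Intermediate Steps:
G(q) = -q**2/5
(21693 + 49813)/(G(46) + 35356) = (21693 + 49813)/(-1/5*46**2 + 35356) = 71506/(-1/5*2116 + 35356) = 71506/(-2116/5 + 35356) = 71506/(174664/5) = 71506*(5/174664) = 178765/87332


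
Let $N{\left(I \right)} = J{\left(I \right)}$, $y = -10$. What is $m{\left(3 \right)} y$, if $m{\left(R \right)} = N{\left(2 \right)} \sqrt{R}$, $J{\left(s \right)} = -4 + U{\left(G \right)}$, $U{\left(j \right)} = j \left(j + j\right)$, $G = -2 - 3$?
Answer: $- 460 \sqrt{3} \approx -796.74$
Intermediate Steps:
$G = -5$
$U{\left(j \right)} = 2 j^{2}$ ($U{\left(j \right)} = j 2 j = 2 j^{2}$)
$J{\left(s \right)} = 46$ ($J{\left(s \right)} = -4 + 2 \left(-5\right)^{2} = -4 + 2 \cdot 25 = -4 + 50 = 46$)
$N{\left(I \right)} = 46$
$m{\left(R \right)} = 46 \sqrt{R}$
$m{\left(3 \right)} y = 46 \sqrt{3} \left(-10\right) = - 460 \sqrt{3}$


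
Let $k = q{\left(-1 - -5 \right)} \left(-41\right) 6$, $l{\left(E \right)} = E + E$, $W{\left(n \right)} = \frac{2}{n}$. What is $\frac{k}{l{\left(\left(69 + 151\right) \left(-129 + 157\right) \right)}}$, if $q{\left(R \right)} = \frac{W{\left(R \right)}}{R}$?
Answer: $- \frac{123}{49280} \approx -0.0024959$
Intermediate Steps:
$l{\left(E \right)} = 2 E$
$q{\left(R \right)} = \frac{2}{R^{2}}$ ($q{\left(R \right)} = \frac{2 \frac{1}{R}}{R} = \frac{2}{R^{2}}$)
$k = - \frac{123}{4}$ ($k = \frac{2}{\left(-1 - -5\right)^{2}} \left(-41\right) 6 = \frac{2}{\left(-1 + 5\right)^{2}} \left(-41\right) 6 = \frac{2}{16} \left(-41\right) 6 = 2 \cdot \frac{1}{16} \left(-41\right) 6 = \frac{1}{8} \left(-41\right) 6 = \left(- \frac{41}{8}\right) 6 = - \frac{123}{4} \approx -30.75$)
$\frac{k}{l{\left(\left(69 + 151\right) \left(-129 + 157\right) \right)}} = - \frac{123}{4 \cdot 2 \left(69 + 151\right) \left(-129 + 157\right)} = - \frac{123}{4 \cdot 2 \cdot 220 \cdot 28} = - \frac{123}{4 \cdot 2 \cdot 6160} = - \frac{123}{4 \cdot 12320} = \left(- \frac{123}{4}\right) \frac{1}{12320} = - \frac{123}{49280}$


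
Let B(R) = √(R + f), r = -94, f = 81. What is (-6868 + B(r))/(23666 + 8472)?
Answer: -3434/16069 + I*√13/32138 ≈ -0.2137 + 0.00011219*I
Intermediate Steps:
B(R) = √(81 + R) (B(R) = √(R + 81) = √(81 + R))
(-6868 + B(r))/(23666 + 8472) = (-6868 + √(81 - 94))/(23666 + 8472) = (-6868 + √(-13))/32138 = (-6868 + I*√13)*(1/32138) = -3434/16069 + I*√13/32138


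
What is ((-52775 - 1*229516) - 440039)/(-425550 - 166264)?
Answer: 361165/295907 ≈ 1.2205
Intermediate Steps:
((-52775 - 1*229516) - 440039)/(-425550 - 166264) = ((-52775 - 229516) - 440039)/(-591814) = (-282291 - 440039)*(-1/591814) = -722330*(-1/591814) = 361165/295907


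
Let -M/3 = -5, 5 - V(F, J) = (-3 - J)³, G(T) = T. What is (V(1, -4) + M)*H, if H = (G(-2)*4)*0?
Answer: 0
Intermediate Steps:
V(F, J) = 5 - (-3 - J)³
M = 15 (M = -3*(-5) = 15)
H = 0 (H = -2*4*0 = -8*0 = 0)
(V(1, -4) + M)*H = ((5 + (3 - 4)³) + 15)*0 = ((5 + (-1)³) + 15)*0 = ((5 - 1) + 15)*0 = (4 + 15)*0 = 19*0 = 0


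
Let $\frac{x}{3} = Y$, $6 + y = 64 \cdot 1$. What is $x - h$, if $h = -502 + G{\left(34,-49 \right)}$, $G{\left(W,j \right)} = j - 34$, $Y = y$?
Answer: $759$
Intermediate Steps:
$y = 58$ ($y = -6 + 64 \cdot 1 = -6 + 64 = 58$)
$Y = 58$
$G{\left(W,j \right)} = -34 + j$
$x = 174$ ($x = 3 \cdot 58 = 174$)
$h = -585$ ($h = -502 - 83 = -585$)
$x - h = 174 - -585 = 174 + 585 = 759$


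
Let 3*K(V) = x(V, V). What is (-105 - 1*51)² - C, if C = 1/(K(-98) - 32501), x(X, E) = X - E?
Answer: 790944337/32501 ≈ 24336.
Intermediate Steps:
K(V) = 0 (K(V) = (V - V)/3 = (⅓)*0 = 0)
C = -1/32501 (C = 1/(0 - 32501) = 1/(-32501) = -1/32501 ≈ -3.0768e-5)
(-105 - 1*51)² - C = (-105 - 1*51)² - 1*(-1/32501) = (-105 - 51)² + 1/32501 = (-156)² + 1/32501 = 24336 + 1/32501 = 790944337/32501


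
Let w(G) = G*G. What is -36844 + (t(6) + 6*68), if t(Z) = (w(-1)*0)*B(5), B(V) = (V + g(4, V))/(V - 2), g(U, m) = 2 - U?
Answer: -36436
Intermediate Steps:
w(G) = G²
B(V) = 1 (B(V) = (V + (2 - 1*4))/(V - 2) = (V + (2 - 4))/(-2 + V) = (V - 2)/(-2 + V) = (-2 + V)/(-2 + V) = 1)
t(Z) = 0 (t(Z) = ((-1)²*0)*1 = (1*0)*1 = 0*1 = 0)
-36844 + (t(6) + 6*68) = -36844 + (0 + 6*68) = -36844 + (0 + 408) = -36844 + 408 = -36436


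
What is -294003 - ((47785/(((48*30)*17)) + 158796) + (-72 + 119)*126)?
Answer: -2245907573/4896 ≈ -4.5872e+5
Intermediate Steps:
-294003 - ((47785/(((48*30)*17)) + 158796) + (-72 + 119)*126) = -294003 - ((47785/((1440*17)) + 158796) + 47*126) = -294003 - ((47785/24480 + 158796) + 5922) = -294003 - ((47785*(1/24480) + 158796) + 5922) = -294003 - ((9557/4896 + 158796) + 5922) = -294003 - (777474773/4896 + 5922) = -294003 - 1*806468885/4896 = -294003 - 806468885/4896 = -2245907573/4896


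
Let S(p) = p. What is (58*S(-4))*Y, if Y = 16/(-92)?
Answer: 928/23 ≈ 40.348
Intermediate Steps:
Y = -4/23 (Y = 16*(-1/92) = -4/23 ≈ -0.17391)
(58*S(-4))*Y = (58*(-4))*(-4/23) = -232*(-4/23) = 928/23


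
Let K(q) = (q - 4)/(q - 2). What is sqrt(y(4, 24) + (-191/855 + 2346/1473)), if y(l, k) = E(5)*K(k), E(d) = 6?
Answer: sqrt(16168351531805)/1539285 ≈ 2.6122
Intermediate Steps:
K(q) = (-4 + q)/(-2 + q)
y(l, k) = 6*(-4 + k)/(-2 + k) (y(l, k) = 6*((-4 + k)/(-2 + k)) = 6*(-4 + k)/(-2 + k))
sqrt(y(4, 24) + (-191/855 + 2346/1473)) = sqrt(6*(-4 + 24)/(-2 + 24) + (-191/855 + 2346/1473)) = sqrt(6*20/22 + (-191*1/855 + 2346*(1/1473))) = sqrt(6*(1/22)*20 + (-191/855 + 782/491)) = sqrt(60/11 + 574829/419805) = sqrt(31511419/4617855) = sqrt(16168351531805)/1539285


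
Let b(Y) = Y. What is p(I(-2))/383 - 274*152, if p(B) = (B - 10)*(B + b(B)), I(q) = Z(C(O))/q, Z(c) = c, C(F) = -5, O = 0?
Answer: -31902443/766 ≈ -41648.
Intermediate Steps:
I(q) = -5/q
p(B) = 2*B*(-10 + B) (p(B) = (B - 10)*(B + B) = (-10 + B)*(2*B) = 2*B*(-10 + B))
p(I(-2))/383 - 274*152 = (2*(-5/(-2))*(-10 - 5/(-2)))/383 - 274*152 = (2*(-5*(-½))*(-10 - 5*(-½)))*(1/383) - 41648 = (2*(5/2)*(-10 + 5/2))*(1/383) - 41648 = (2*(5/2)*(-15/2))*(1/383) - 41648 = -75/2*1/383 - 41648 = -75/766 - 41648 = -31902443/766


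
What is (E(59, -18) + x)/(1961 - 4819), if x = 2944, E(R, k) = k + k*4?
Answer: -1427/1429 ≈ -0.99860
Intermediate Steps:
E(R, k) = 5*k (E(R, k) = k + 4*k = 5*k)
(E(59, -18) + x)/(1961 - 4819) = (5*(-18) + 2944)/(1961 - 4819) = (-90 + 2944)/(-2858) = 2854*(-1/2858) = -1427/1429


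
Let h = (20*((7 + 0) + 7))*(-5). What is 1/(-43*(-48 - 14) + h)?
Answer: 1/1266 ≈ 0.00078989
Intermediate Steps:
h = -1400 (h = (20*(7 + 7))*(-5) = (20*14)*(-5) = 280*(-5) = -1400)
1/(-43*(-48 - 14) + h) = 1/(-43*(-48 - 14) - 1400) = 1/(-43*(-62) - 1400) = 1/(2666 - 1400) = 1/1266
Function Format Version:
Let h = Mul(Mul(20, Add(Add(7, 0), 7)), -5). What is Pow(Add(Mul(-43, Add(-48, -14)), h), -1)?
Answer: Rational(1, 1266) ≈ 0.00078989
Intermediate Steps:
h = -1400 (h = Mul(Mul(20, Add(7, 7)), -5) = Mul(Mul(20, 14), -5) = Mul(280, -5) = -1400)
Pow(Add(Mul(-43, Add(-48, -14)), h), -1) = Pow(Add(Mul(-43, Add(-48, -14)), -1400), -1) = Pow(Add(Mul(-43, -62), -1400), -1) = Pow(Add(2666, -1400), -1) = Pow(1266, -1) = Rational(1, 1266)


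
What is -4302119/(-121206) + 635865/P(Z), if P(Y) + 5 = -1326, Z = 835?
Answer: -71344532801/161325186 ≈ -442.24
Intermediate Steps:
P(Y) = -1331 (P(Y) = -5 - 1326 = -1331)
-4302119/(-121206) + 635865/P(Z) = -4302119/(-121206) + 635865/(-1331) = -4302119*(-1/121206) + 635865*(-1/1331) = 4302119/121206 - 635865/1331 = -71344532801/161325186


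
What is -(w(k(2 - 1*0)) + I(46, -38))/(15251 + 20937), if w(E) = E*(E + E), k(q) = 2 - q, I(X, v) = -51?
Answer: 51/36188 ≈ 0.0014093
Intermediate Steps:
w(E) = 2*E² (w(E) = E*(2*E) = 2*E²)
-(w(k(2 - 1*0)) + I(46, -38))/(15251 + 20937) = -(2*(2 - (2 - 1*0))² - 51)/(15251 + 20937) = -(2*(2 - (2 + 0))² - 51)/36188 = -(2*(2 - 1*2)² - 51)/36188 = -(2*(2 - 2)² - 51)/36188 = -(2*0² - 51)/36188 = -(2*0 - 51)/36188 = -(0 - 51)/36188 = -(-51)/36188 = -1*(-51/36188) = 51/36188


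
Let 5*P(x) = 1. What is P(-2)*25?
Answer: 5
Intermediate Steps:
P(x) = ⅕ (P(x) = (⅕)*1 = ⅕)
P(-2)*25 = (⅕)*25 = 5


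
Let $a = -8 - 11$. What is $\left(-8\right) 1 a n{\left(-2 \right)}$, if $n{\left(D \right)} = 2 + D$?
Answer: $0$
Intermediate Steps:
$a = -19$
$\left(-8\right) 1 a n{\left(-2 \right)} = \left(-8\right) 1 \left(-19\right) \left(2 - 2\right) = \left(-8\right) \left(-19\right) 0 = 152 \cdot 0 = 0$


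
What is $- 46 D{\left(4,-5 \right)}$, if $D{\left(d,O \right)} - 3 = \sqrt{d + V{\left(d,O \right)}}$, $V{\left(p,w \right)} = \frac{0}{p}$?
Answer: $-230$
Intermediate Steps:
$V{\left(p,w \right)} = 0$
$D{\left(d,O \right)} = 3 + \sqrt{d}$ ($D{\left(d,O \right)} = 3 + \sqrt{d + 0} = 3 + \sqrt{d}$)
$- 46 D{\left(4,-5 \right)} = - 46 \left(3 + \sqrt{4}\right) = - 46 \left(3 + 2\right) = \left(-46\right) 5 = -230$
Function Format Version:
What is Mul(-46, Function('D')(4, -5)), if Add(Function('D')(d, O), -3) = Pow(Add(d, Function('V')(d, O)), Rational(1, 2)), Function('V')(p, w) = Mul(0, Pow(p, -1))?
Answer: -230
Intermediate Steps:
Function('V')(p, w) = 0
Function('D')(d, O) = Add(3, Pow(d, Rational(1, 2))) (Function('D')(d, O) = Add(3, Pow(Add(d, 0), Rational(1, 2))) = Add(3, Pow(d, Rational(1, 2))))
Mul(-46, Function('D')(4, -5)) = Mul(-46, Add(3, Pow(4, Rational(1, 2)))) = Mul(-46, Add(3, 2)) = Mul(-46, 5) = -230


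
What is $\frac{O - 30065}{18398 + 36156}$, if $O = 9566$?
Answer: $- \frac{20499}{54554} \approx -0.37576$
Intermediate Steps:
$\frac{O - 30065}{18398 + 36156} = \frac{9566 - 30065}{18398 + 36156} = - \frac{20499}{54554}$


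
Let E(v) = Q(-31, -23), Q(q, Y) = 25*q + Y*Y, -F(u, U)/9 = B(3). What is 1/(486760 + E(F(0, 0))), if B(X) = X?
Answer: 1/486514 ≈ 2.0554e-6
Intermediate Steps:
F(u, U) = -27 (F(u, U) = -9*3 = -27)
Q(q, Y) = Y² + 25*q (Q(q, Y) = 25*q + Y² = Y² + 25*q)
E(v) = -246 (E(v) = (-23)² + 25*(-31) = 529 - 775 = -246)
1/(486760 + E(F(0, 0))) = 1/(486760 - 246) = 1/486514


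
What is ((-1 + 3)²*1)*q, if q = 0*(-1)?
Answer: 0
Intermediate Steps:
q = 0
((-1 + 3)²*1)*q = ((-1 + 3)²*1)*0 = (2²*1)*0 = (4*1)*0 = 4*0 = 0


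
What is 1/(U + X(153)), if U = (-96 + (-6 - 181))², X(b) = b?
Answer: 1/80242 ≈ 1.2462e-5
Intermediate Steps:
U = 80089 (U = (-96 - 187)² = (-283)² = 80089)
1/(U + X(153)) = 1/(80089 + 153) = 1/80242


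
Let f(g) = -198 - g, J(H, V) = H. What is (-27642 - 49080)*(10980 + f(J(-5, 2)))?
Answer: -827600214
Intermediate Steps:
(-27642 - 49080)*(10980 + f(J(-5, 2))) = (-27642 - 49080)*(10980 + (-198 - 1*(-5))) = -76722*(10980 + (-198 + 5)) = -76722*(10980 - 193) = -76722*10787 = -827600214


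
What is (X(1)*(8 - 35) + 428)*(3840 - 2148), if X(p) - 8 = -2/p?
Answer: 450072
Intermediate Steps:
X(p) = 8 - 2/p
(X(1)*(8 - 35) + 428)*(3840 - 2148) = ((8 - 2/1)*(8 - 35) + 428)*(3840 - 2148) = ((8 - 2*1)*(-27) + 428)*1692 = ((8 - 2)*(-27) + 428)*1692 = (6*(-27) + 428)*1692 = (-162 + 428)*1692 = 266*1692 = 450072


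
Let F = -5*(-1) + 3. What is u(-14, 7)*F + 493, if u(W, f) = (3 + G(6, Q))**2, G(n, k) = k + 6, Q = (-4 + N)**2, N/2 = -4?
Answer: 187765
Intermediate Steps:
N = -8 (N = 2*(-4) = -8)
F = 8 (F = 5 + 3 = 8)
Q = 144 (Q = (-4 - 8)**2 = (-12)**2 = 144)
G(n, k) = 6 + k
u(W, f) = 23409 (u(W, f) = (3 + (6 + 144))**2 = (3 + 150)**2 = 153**2 = 23409)
u(-14, 7)*F + 493 = 23409*8 + 493 = 187272 + 493 = 187765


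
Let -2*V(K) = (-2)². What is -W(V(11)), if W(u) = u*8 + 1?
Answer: 15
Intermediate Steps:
V(K) = -2 (V(K) = -½*(-2)² = -½*4 = -2)
W(u) = 1 + 8*u (W(u) = 8*u + 1 = 1 + 8*u)
-W(V(11)) = -(1 + 8*(-2)) = -(1 - 16) = -1*(-15) = 15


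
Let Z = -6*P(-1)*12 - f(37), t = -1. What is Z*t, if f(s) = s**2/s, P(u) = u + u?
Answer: -107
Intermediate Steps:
P(u) = 2*u
f(s) = s
Z = 107 (Z = -12*(-1)*12 - 1*37 = -6*(-2)*12 - 37 = 12*12 - 37 = 144 - 37 = 107)
Z*t = 107*(-1) = -107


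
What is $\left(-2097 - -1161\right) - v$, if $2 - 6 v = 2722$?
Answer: $- \frac{1448}{3} \approx -482.67$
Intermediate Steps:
$v = - \frac{1360}{3}$ ($v = \frac{1}{3} - \frac{1361}{3} = - \frac{1360}{3} \approx -453.33$)
$\left(-2097 - -1161\right) - v = \left(-2097 - -1161\right) - - \frac{1360}{3} = \left(-2097 + 1161\right) + \frac{1360}{3} = -936 + \frac{1360}{3} = - \frac{1448}{3}$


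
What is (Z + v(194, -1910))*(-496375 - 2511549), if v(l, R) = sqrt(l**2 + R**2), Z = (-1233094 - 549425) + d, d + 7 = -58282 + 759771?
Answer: 3251677137188 - 6015848*sqrt(921434) ≈ 3.2459e+12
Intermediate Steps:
d = 701482 (d = -7 + (-58282 + 759771) = -7 + 701489 = 701482)
Z = -1081037 (Z = (-1233094 - 549425) + 701482 = -1782519 + 701482 = -1081037)
v(l, R) = sqrt(R**2 + l**2)
(Z + v(194, -1910))*(-496375 - 2511549) = (-1081037 + sqrt((-1910)**2 + 194**2))*(-496375 - 2511549) = (-1081037 + sqrt(3648100 + 37636))*(-3007924) = (-1081037 + sqrt(3685736))*(-3007924) = (-1081037 + 2*sqrt(921434))*(-3007924) = 3251677137188 - 6015848*sqrt(921434)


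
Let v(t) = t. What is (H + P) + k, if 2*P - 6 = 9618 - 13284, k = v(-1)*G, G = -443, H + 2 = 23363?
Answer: 21974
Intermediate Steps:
H = 23361 (H = -2 + 23363 = 23361)
k = 443 (k = -1*(-443) = 443)
P = -1830 (P = 3 + (9618 - 13284)/2 = 3 + (½)*(-3666) = 3 - 1833 = -1830)
(H + P) + k = (23361 - 1830) + 443 = 21531 + 443 = 21974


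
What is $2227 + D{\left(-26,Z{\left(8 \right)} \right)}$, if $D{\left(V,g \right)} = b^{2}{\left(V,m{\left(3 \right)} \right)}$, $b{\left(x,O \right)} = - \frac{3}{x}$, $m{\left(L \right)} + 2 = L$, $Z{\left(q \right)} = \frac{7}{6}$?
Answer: $\frac{1505461}{676} \approx 2227.0$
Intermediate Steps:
$Z{\left(q \right)} = \frac{7}{6}$ ($Z{\left(q \right)} = 7 \cdot \frac{1}{6} = \frac{7}{6}$)
$m{\left(L \right)} = -2 + L$
$D{\left(V,g \right)} = \frac{9}{V^{2}}$ ($D{\left(V,g \right)} = \left(- \frac{3}{V}\right)^{2} = \frac{9}{V^{2}}$)
$2227 + D{\left(-26,Z{\left(8 \right)} \right)} = 2227 + \frac{9}{676} = \frac{1505461}{676}$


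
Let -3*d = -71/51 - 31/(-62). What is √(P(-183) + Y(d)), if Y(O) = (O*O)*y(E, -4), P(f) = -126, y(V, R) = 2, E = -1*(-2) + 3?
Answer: I*√11781574/306 ≈ 11.217*I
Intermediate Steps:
E = 5 (E = 2 + 3 = 5)
d = 91/306 (d = -(-71/51 - 31/(-62))/3 = -(-71*1/51 - 31*(-1/62))/3 = -(-71/51 + ½)/3 = -⅓*(-91/102) = 91/306 ≈ 0.29739)
Y(O) = 2*O² (Y(O) = (O*O)*2 = O²*2 = 2*O²)
√(P(-183) + Y(d)) = √(-126 + 2*(91/306)²) = √(-126 + 2*(8281/93636)) = √(-126 + 8281/46818) = √(-5890787/46818) = I*√11781574/306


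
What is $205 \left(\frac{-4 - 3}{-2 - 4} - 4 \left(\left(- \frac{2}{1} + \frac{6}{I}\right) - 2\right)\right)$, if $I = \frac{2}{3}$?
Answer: $- \frac{23165}{6} \approx -3860.8$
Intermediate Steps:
$I = \frac{2}{3}$ ($I = 2 \cdot \frac{1}{3} = \frac{2}{3} \approx 0.66667$)
$205 \left(\frac{-4 - 3}{-2 - 4} - 4 \left(\left(- \frac{2}{1} + \frac{6}{I}\right) - 2\right)\right) = 205 \left(\frac{-4 - 3}{-2 - 4} - 4 \left(\left(- \frac{2}{1} + \frac{6}{\frac{2}{3}}\right) - 2\right)\right) = 205 \left(- \frac{7}{-6} - 4 \left(\left(\left(-2\right) 1 + 6 \cdot \frac{3}{2}\right) - 2\right)\right) = 205 \left(\left(-7\right) \left(- \frac{1}{6}\right) - 4 \left(\left(-2 + 9\right) - 2\right)\right) = 205 \left(\frac{7}{6} - 4 \left(7 - 2\right)\right) = 205 \left(\frac{7}{6} - 20\right) = 205 \left(- \frac{113}{6}\right) = - \frac{23165}{6}$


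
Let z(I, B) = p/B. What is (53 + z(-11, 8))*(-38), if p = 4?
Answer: -2033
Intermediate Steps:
z(I, B) = 4/B
(53 + z(-11, 8))*(-38) = (53 + 4/8)*(-38) = (53 + 4*(⅛))*(-38) = (53 + ½)*(-38) = (107/2)*(-38) = -2033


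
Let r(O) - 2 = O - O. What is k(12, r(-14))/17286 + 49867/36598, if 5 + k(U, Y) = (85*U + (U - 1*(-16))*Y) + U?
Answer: 75136383/52719419 ≈ 1.4252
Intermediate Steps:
r(O) = 2 (r(O) = 2 + (O - O) = 2 + 0 = 2)
k(U, Y) = -5 + 86*U + Y*(16 + U) (k(U, Y) = -5 + ((85*U + (U - 1*(-16))*Y) + U) = -5 + ((85*U + (U + 16)*Y) + U) = -5 + ((85*U + (16 + U)*Y) + U) = -5 + ((85*U + Y*(16 + U)) + U) = -5 + (86*U + Y*(16 + U)) = -5 + 86*U + Y*(16 + U))
k(12, r(-14))/17286 + 49867/36598 = (-5 + 16*2 + 86*12 + 12*2)/17286 + 49867/36598 = (-5 + 32 + 1032 + 24)*(1/17286) + 49867*(1/36598) = 1083*(1/17286) + 49867/36598 = 361/5762 + 49867/36598 = 75136383/52719419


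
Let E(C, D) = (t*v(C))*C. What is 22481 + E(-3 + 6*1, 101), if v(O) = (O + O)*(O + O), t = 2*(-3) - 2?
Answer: 21617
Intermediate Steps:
t = -8 (t = -6 - 2 = -8)
v(O) = 4*O² (v(O) = (2*O)*(2*O) = 4*O²)
E(C, D) = -32*C³ (E(C, D) = (-32*C²)*C = -32*C³)
22481 + E(-3 + 6*1, 101) = 22481 - 32*(-3 + 6*1)³ = 22481 - 32*(-3 + 6)³ = 22481 - 32*3³ = 22481 - 32*27 = 22481 - 864 = 21617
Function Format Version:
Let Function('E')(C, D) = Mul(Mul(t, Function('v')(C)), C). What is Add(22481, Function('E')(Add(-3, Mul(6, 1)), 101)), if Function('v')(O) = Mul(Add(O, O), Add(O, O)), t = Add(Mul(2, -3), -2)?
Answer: 21617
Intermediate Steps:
t = -8 (t = Add(-6, -2) = -8)
Function('v')(O) = Mul(4, Pow(O, 2)) (Function('v')(O) = Mul(Mul(2, O), Mul(2, O)) = Mul(4, Pow(O, 2)))
Function('E')(C, D) = Mul(-32, Pow(C, 3)) (Function('E')(C, D) = Mul(Mul(-8, Mul(4, Pow(C, 2))), C) = Mul(Mul(-32, Pow(C, 2)), C) = Mul(-32, Pow(C, 3)))
Add(22481, Function('E')(Add(-3, Mul(6, 1)), 101)) = Add(22481, Mul(-32, Pow(Add(-3, Mul(6, 1)), 3))) = Add(22481, Mul(-32, Pow(Add(-3, 6), 3))) = Add(22481, Mul(-32, Pow(3, 3))) = Add(22481, Mul(-32, 27)) = Add(22481, -864) = 21617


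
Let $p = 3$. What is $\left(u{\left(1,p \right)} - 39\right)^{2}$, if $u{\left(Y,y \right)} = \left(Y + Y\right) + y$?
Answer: $1156$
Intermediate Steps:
$u{\left(Y,y \right)} = y + 2 Y$ ($u{\left(Y,y \right)} = 2 Y + y = y + 2 Y$)
$\left(u{\left(1,p \right)} - 39\right)^{2} = \left(\left(3 + 2 \cdot 1\right) - 39\right)^{2} = \left(\left(3 + 2\right) - 39\right)^{2} = \left(5 - 39\right)^{2} = \left(-34\right)^{2} = 1156$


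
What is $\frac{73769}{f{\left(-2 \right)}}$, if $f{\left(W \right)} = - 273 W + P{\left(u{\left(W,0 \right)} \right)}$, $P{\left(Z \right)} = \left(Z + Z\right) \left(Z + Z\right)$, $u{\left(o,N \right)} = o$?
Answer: $\frac{73769}{562} \approx 131.26$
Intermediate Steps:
$P{\left(Z \right)} = 4 Z^{2}$ ($P{\left(Z \right)} = 2 Z 2 Z = 4 Z^{2}$)
$f{\left(W \right)} = - 273 W + 4 W^{2}$
$\frac{73769}{f{\left(-2 \right)}} = \frac{73769}{\left(-2\right) \left(-273 + 4 \left(-2\right)\right)} = \frac{73769}{\left(-2\right) \left(-273 - 8\right)} = \frac{73769}{\left(-2\right) \left(-281\right)} = \frac{73769}{562}$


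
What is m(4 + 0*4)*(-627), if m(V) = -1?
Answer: 627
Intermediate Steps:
m(4 + 0*4)*(-627) = -1*(-627) = 627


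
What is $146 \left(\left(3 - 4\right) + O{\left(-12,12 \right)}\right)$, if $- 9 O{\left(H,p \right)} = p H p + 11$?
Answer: $\frac{249368}{9} \approx 27708.0$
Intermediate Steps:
$O{\left(H,p \right)} = - \frac{11}{9} - \frac{H p^{2}}{9}$ ($O{\left(H,p \right)} = - \frac{p H p + 11}{9} = - \frac{H p p + 11}{9} = - \frac{H p^{2} + 11}{9} = - \frac{11 + H p^{2}}{9} = - \frac{11}{9} - \frac{H p^{2}}{9}$)
$146 \left(\left(3 - 4\right) + O{\left(-12,12 \right)}\right) = 146 \left(\left(3 - 4\right) - \left(\frac{11}{9} - \frac{4 \cdot 12^{2}}{3}\right)\right) = 146 \left(\left(3 - 4\right) - \left(\frac{11}{9} - 192\right)\right) = 146 \left(-1 + \left(- \frac{11}{9} + 192\right)\right) = 146 \left(-1 + \frac{1717}{9}\right) = 146 \cdot \frac{1708}{9} = \frac{249368}{9}$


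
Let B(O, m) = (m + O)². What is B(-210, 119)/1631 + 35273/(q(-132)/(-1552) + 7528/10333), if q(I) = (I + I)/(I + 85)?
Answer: 110629668557813/2273391485 ≈ 48663.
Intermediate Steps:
B(O, m) = (O + m)²
q(I) = 2*I/(85 + I) (q(I) = (2*I)/(85 + I) = 2*I/(85 + I))
B(-210, 119)/1631 + 35273/(q(-132)/(-1552) + 7528/10333) = (-210 + 119)²/1631 + 35273/((2*(-132)/(85 - 132))/(-1552) + 7528/10333) = (-91)²*(1/1631) + 35273/((2*(-132)/(-47))*(-1/1552) + 7528*(1/10333)) = 8281*(1/1631) + 35273/((2*(-132)*(-1/47))*(-1/1552) + 7528/10333) = 1183/233 + 35273/((264/47)*(-1/1552) + 7528/10333) = 1183/233 + 35273/(-33/9118 + 7528/10333) = 1183/233 + 35273/(68299315/94216294) = 1183/233 + 35273*(94216294/68299315) = 1183/233 + 474755905466/9757045 = 110629668557813/2273391485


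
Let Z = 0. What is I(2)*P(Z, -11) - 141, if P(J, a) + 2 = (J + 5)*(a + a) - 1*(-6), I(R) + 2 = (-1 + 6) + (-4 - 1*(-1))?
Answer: -141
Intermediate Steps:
I(R) = 0 (I(R) = -2 + ((-1 + 6) + (-4 - 1*(-1))) = -2 + (5 + (-4 + 1)) = -2 + (5 - 3) = -2 + 2 = 0)
P(J, a) = 4 + 2*a*(5 + J) (P(J, a) = -2 + ((J + 5)*(a + a) - 1*(-6)) = -2 + ((5 + J)*(2*a) + 6) = -2 + (2*a*(5 + J) + 6) = -2 + (6 + 2*a*(5 + J)) = 4 + 2*a*(5 + J))
I(2)*P(Z, -11) - 141 = 0*(4 + 10*(-11) + 2*0*(-11)) - 141 = 0*(4 - 110 + 0) - 141 = 0*(-106) - 141 = 0 - 141 = -141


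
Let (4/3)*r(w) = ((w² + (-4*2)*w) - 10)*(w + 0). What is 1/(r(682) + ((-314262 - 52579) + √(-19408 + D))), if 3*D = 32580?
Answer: 117374113/27553364805077812 - I*√2137/27553364805077812 ≈ 4.2599e-9 - 1.6778e-15*I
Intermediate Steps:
D = 10860 (D = (⅓)*32580 = 10860)
r(w) = 3*w*(-10 + w² - 8*w)/4 (r(w) = 3*(((w² + (-4*2)*w) - 10)*(w + 0))/4 = 3*(((w² - 8*w) - 10)*w)/4 = 3*((-10 + w² - 8*w)*w)/4 = 3*(w*(-10 + w² - 8*w))/4 = 3*w*(-10 + w² - 8*w)/4)
1/(r(682) + ((-314262 - 52579) + √(-19408 + D))) = 1/((¾)*682*(-10 + 682² - 8*682) + ((-314262 - 52579) + √(-19408 + 10860))) = 1/((¾)*682*(-10 + 465124 - 5456) + (-366841 + √(-8548))) = 1/((¾)*682*459658 + (-366841 + 2*I*√2137)) = 1/(235115067 + (-366841 + 2*I*√2137)) = 1/(234748226 + 2*I*√2137)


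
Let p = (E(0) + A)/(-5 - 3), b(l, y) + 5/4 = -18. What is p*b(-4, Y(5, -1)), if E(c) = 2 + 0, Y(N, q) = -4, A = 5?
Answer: 539/32 ≈ 16.844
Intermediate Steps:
b(l, y) = -77/4 (b(l, y) = -5/4 - 18 = -77/4)
E(c) = 2
p = -7/8 (p = (2 + 5)/(-5 - 3) = 7/(-8) = 7*(-1/8) = -7/8 ≈ -0.87500)
p*b(-4, Y(5, -1)) = -7/8*(-77/4) = 539/32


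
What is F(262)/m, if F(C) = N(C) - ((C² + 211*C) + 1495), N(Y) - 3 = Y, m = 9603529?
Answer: -125156/9603529 ≈ -0.013032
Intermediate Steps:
N(Y) = 3 + Y
F(C) = -1492 - C² - 210*C (F(C) = (3 + C) - ((C² + 211*C) + 1495) = (3 + C) - (1495 + C² + 211*C) = (3 + C) + (-1495 - C² - 211*C) = -1492 - C² - 210*C)
F(262)/m = (-1492 - 1*262² - 210*262)/9603529 = (-1492 - 1*68644 - 55020)*(1/9603529) = (-1492 - 68644 - 55020)*(1/9603529) = -125156*1/9603529 = -125156/9603529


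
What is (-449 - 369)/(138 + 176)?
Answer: -409/157 ≈ -2.6051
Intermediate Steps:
(-449 - 369)/(138 + 176) = -818/314 = -818*1/314 = -409/157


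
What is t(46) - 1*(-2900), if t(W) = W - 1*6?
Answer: 2940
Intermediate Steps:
t(W) = -6 + W (t(W) = W - 6 = -6 + W)
t(46) - 1*(-2900) = (-6 + 46) - 1*(-2900) = 40 + 2900 = 2940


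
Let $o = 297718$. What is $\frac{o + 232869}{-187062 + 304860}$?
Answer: $\frac{530587}{117798} \approx 4.5042$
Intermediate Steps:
$\frac{o + 232869}{-187062 + 304860} = \frac{297718 + 232869}{-187062 + 304860} = \frac{530587}{117798}$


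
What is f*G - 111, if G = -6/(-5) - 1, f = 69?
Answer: -486/5 ≈ -97.200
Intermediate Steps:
G = ⅕ (G = -⅕*(-6) - 1 = 6/5 - 1 = ⅕ ≈ 0.20000)
f*G - 111 = 69*(⅕) - 111 = 69/5 - 111 = -486/5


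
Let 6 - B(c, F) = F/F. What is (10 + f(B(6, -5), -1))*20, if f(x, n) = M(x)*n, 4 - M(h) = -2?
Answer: 80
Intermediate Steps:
M(h) = 6 (M(h) = 4 - 1*(-2) = 4 + 2 = 6)
B(c, F) = 5 (B(c, F) = 6 - F/F = 6 - 1*1 = 6 - 1 = 5)
f(x, n) = 6*n
(10 + f(B(6, -5), -1))*20 = (10 + 6*(-1))*20 = (10 - 6)*20 = 4*20 = 80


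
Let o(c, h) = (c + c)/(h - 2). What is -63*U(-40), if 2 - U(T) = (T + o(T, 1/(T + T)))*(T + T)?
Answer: 25902/23 ≈ 1126.2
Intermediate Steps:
o(c, h) = 2*c/(-2 + h) (o(c, h) = (2*c)/(-2 + h) = 2*c/(-2 + h))
U(T) = 2 - 2*T*(T + 2*T/(-2 + 1/(2*T))) (U(T) = 2 - (T + 2*T/(-2 + 1/(T + T)))*(T + T) = 2 - (T + 2*T/(-2 + 1/(2*T)))*2*T = 2 - 2*T*(T + 2*T/(-2 + 1/(2*T))))
-63*U(-40) = -126*(-1 + (-40)**2 + 4*(-40))/(-1 + 4*(-40)) = -126*(-1 + 1600 - 160)/(-1 - 160) = -126*1439/(-161) = -126*(-1)*1439/161 = -63*(-2878/161) = 25902/23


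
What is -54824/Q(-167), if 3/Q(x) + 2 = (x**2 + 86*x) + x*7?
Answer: -677405344/3 ≈ -2.2580e+8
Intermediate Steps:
Q(x) = 3/(-2 + x**2 + 93*x) (Q(x) = 3/(-2 + ((x**2 + 86*x) + x*7)) = 3/(-2 + ((x**2 + 86*x) + 7*x)) = 3/(-2 + (x**2 + 93*x)) = 3/(-2 + x**2 + 93*x))
-54824/Q(-167) = -54824/(3/(-2 + (-167)**2 + 93*(-167))) = -54824/(3/(-2 + 27889 - 15531)) = -54824/(3/12356) = -54824/(3*(1/12356)) = -54824/3/12356 = -54824*12356/3 = -677405344/3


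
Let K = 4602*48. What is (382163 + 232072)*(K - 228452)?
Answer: -4641159660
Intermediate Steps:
K = 220896
(382163 + 232072)*(K - 228452) = (382163 + 232072)*(220896 - 228452) = 614235*(-7556) = -4641159660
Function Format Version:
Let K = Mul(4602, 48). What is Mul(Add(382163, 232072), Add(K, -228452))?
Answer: -4641159660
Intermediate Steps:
K = 220896
Mul(Add(382163, 232072), Add(K, -228452)) = Mul(Add(382163, 232072), Add(220896, -228452)) = Mul(614235, -7556) = -4641159660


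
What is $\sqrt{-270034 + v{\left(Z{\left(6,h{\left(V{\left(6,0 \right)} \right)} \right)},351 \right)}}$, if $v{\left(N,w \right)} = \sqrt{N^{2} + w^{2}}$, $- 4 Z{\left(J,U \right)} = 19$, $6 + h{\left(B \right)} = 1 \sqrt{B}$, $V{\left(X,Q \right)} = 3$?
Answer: $\frac{\sqrt{-1080136 + \sqrt{1971577}}}{2} \approx 519.31 i$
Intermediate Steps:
$h{\left(B \right)} = -6 + \sqrt{B}$ ($h{\left(B \right)} = -6 + 1 \sqrt{B} = -6 + \sqrt{B}$)
$Z{\left(J,U \right)} = - \frac{19}{4}$ ($Z{\left(J,U \right)} = \left(- \frac{1}{4}\right) 19 = - \frac{19}{4}$)
$\sqrt{-270034 + v{\left(Z{\left(6,h{\left(V{\left(6,0 \right)} \right)} \right)},351 \right)}} = \sqrt{-270034 + \sqrt{\left(- \frac{19}{4}\right)^{2} + 351^{2}}} = \sqrt{-270034 + \sqrt{\frac{361}{16} + 123201}} = \sqrt{-270034 + \sqrt{\frac{1971577}{16}}} = \sqrt{-270034 + \frac{\sqrt{1971577}}{4}}$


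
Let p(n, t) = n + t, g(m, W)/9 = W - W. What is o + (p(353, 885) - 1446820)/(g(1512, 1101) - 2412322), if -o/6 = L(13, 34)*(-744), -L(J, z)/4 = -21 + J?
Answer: 172298409319/1206161 ≈ 1.4285e+5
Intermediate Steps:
g(m, W) = 0 (g(m, W) = 9*(W - W) = 9*0 = 0)
L(J, z) = 84 - 4*J (L(J, z) = -4*(-21 + J) = 84 - 4*J)
o = 142848 (o = -6*(84 - 4*13)*(-744) = -6*(84 - 52)*(-744) = -192*(-744) = -6*(-23808) = 142848)
o + (p(353, 885) - 1446820)/(g(1512, 1101) - 2412322) = 142848 + ((353 + 885) - 1446820)/(0 - 2412322) = 142848 + (1238 - 1446820)/(-2412322) = 142848 - 1445582*(-1/2412322) = 142848 + 722791/1206161 = 172298409319/1206161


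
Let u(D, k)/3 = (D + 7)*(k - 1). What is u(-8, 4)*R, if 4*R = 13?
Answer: -117/4 ≈ -29.250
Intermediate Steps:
u(D, k) = 3*(-1 + k)*(7 + D) (u(D, k) = 3*((D + 7)*(k - 1)) = 3*((7 + D)*(-1 + k)) = 3*((-1 + k)*(7 + D)) = 3*(-1 + k)*(7 + D))
R = 13/4 (R = (¼)*13 = 13/4 ≈ 3.2500)
u(-8, 4)*R = (-21 - 3*(-8) + 21*4 + 3*(-8)*4)*(13/4) = (-21 + 24 + 84 - 96)*(13/4) = -9*13/4 = -117/4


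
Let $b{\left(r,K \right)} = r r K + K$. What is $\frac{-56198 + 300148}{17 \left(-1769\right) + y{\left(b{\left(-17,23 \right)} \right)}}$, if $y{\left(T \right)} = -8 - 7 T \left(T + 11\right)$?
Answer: $- \frac{243950}{311965971} \approx -0.00078198$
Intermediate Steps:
$b{\left(r,K \right)} = K + K r^{2}$ ($b{\left(r,K \right)} = r^{2} K + K = K r^{2} + K = K + K r^{2}$)
$y{\left(T \right)} = -8 - 7 T \left(11 + T\right)$
$\frac{-56198 + 300148}{17 \left(-1769\right) + y{\left(b{\left(-17,23 \right)} \right)}} = \frac{-56198 + 300148}{17 \left(-1769\right) - \left(8 + 7 \cdot 529 \left(1 + \left(-17\right)^{2}\right)^{2} + 77 \cdot 23 \left(1 + \left(-17\right)^{2}\right)\right)} = \frac{243950}{-30073 - \left(8 + 7 \cdot 529 \left(1 + 289\right)^{2} + 77 \cdot 23 \left(1 + 289\right)\right)} = \frac{243950}{-30073 - \left(8 + 311422300 + 77 \cdot 23 \cdot 290\right)} = \frac{243950}{-30073 - \left(513598 + 311422300\right)} = \frac{243950}{-30073 - 311935898} = \frac{243950}{-311965971} = 243950 \left(- \frac{1}{311965971}\right) = - \frac{243950}{311965971}$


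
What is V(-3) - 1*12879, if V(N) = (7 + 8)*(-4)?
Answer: -12939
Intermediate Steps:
V(N) = -60 (V(N) = 15*(-4) = -60)
V(-3) - 1*12879 = -60 - 1*12879 = -60 - 12879 = -12939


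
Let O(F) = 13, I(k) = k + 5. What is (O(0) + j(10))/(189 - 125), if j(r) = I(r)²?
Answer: 119/32 ≈ 3.7188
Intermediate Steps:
I(k) = 5 + k
j(r) = (5 + r)²
(O(0) + j(10))/(189 - 125) = (13 + (5 + 10)²)/(189 - 125) = (13 + 15²)/64 = (13 + 225)*(1/64) = 238*(1/64) = 119/32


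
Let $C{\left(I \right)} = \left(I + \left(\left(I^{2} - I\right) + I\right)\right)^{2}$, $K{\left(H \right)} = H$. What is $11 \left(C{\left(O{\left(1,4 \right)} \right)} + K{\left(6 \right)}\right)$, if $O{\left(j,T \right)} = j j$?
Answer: $110$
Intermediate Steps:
$O{\left(j,T \right)} = j^{2}$
$C{\left(I \right)} = \left(I + I^{2}\right)^{2}$
$11 \left(C{\left(O{\left(1,4 \right)} \right)} + K{\left(6 \right)}\right) = 11 \left(\left(1^{2}\right)^{2} \left(1 + 1^{2}\right)^{2} + 6\right) = 11 \left(1^{2} \left(1 + 1\right)^{2} + 6\right) = 11 \left(1 \cdot 2^{2} + 6\right) = 11 \left(1 \cdot 4 + 6\right) = 11 \left(4 + 6\right) = 11 \cdot 10 = 110$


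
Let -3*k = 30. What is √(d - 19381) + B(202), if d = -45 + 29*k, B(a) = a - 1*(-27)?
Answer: 229 + 2*I*√4929 ≈ 229.0 + 140.41*I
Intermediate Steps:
k = -10 (k = -⅓*30 = -10)
B(a) = 27 + a (B(a) = a + 27 = 27 + a)
d = -335 (d = -45 + 29*(-10) = -45 - 290 = -335)
√(d - 19381) + B(202) = √(-335 - 19381) + (27 + 202) = √(-19716) + 229 = 2*I*√4929 + 229 = 229 + 2*I*√4929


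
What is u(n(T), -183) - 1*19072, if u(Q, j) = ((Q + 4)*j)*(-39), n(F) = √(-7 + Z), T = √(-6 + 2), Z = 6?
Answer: 9476 + 7137*I ≈ 9476.0 + 7137.0*I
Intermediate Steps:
T = 2*I (T = √(-4) = 2*I ≈ 2.0*I)
n(F) = I (n(F) = √(-7 + 6) = √(-1) = I)
u(Q, j) = -39*j*(4 + Q) (u(Q, j) = ((4 + Q)*j)*(-39) = (j*(4 + Q))*(-39) = -39*j*(4 + Q))
u(n(T), -183) - 1*19072 = -39*(-183)*(4 + I) - 1*19072 = (28548 + 7137*I) - 19072 = 9476 + 7137*I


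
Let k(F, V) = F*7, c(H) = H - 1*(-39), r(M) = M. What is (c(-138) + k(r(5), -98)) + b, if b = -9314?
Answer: -9378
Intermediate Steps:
c(H) = 39 + H (c(H) = H + 39 = 39 + H)
k(F, V) = 7*F
(c(-138) + k(r(5), -98)) + b = ((39 - 138) + 7*5) - 9314 = (-99 + 35) - 9314 = -64 - 9314 = -9378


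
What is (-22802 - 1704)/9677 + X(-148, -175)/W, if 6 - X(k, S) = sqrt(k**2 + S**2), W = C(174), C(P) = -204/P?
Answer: -1258501/164509 + 29*sqrt(52529)/34 ≈ 187.84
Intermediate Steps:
W = -34/29 (W = -204/174 = -204*1/174 = -34/29 ≈ -1.1724)
X(k, S) = 6 - sqrt(S**2 + k**2) (X(k, S) = 6 - sqrt(k**2 + S**2) = 6 - sqrt(S**2 + k**2))
(-22802 - 1704)/9677 + X(-148, -175)/W = (-22802 - 1704)/9677 + (6 - sqrt((-175)**2 + (-148)**2))/(-34/29) = -24506*1/9677 + (6 - sqrt(30625 + 21904))*(-29/34) = -24506/9677 + (6 - sqrt(52529))*(-29/34) = -24506/9677 + (-87/17 + 29*sqrt(52529)/34) = -1258501/164509 + 29*sqrt(52529)/34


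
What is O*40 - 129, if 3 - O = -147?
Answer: 5871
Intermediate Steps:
O = 150 (O = 3 - 1*(-147) = 3 + 147 = 150)
O*40 - 129 = 150*40 - 129 = 6000 - 129 = 5871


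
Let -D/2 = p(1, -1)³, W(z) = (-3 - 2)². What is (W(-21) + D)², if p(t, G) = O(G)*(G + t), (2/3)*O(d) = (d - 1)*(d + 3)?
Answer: 625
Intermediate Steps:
W(z) = 25 (W(z) = (-5)² = 25)
O(d) = 3*(-1 + d)*(3 + d)/2 (O(d) = 3*((d - 1)*(d + 3))/2 = 3*((-1 + d)*(3 + d))/2 = 3*(-1 + d)*(3 + d)/2)
p(t, G) = (G + t)*(-9/2 + 3*G + 3*G²/2) (p(t, G) = (-9/2 + 3*G + 3*G²/2)*(G + t) = (G + t)*(-9/2 + 3*G + 3*G²/2))
D = 0 (D = -2*27*(-1 + 1)³*(-3 + (-1)² + 2*(-1))³/8 = -2*((3/2)*0*(-3 + 1 - 2))³ = -2*((3/2)*0*(-4))³ = -2*0³ = -2*0 = 0)
(W(-21) + D)² = (25 + 0)² = 25² = 625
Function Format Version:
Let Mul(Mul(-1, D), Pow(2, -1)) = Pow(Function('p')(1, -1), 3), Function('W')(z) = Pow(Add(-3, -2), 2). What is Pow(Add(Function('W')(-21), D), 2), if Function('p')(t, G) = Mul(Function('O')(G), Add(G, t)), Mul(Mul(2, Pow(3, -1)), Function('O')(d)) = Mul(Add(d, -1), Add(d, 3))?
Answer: 625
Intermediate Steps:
Function('W')(z) = 25 (Function('W')(z) = Pow(-5, 2) = 25)
Function('O')(d) = Mul(Rational(3, 2), Add(-1, d), Add(3, d)) (Function('O')(d) = Mul(Rational(3, 2), Mul(Add(d, -1), Add(d, 3))) = Mul(Rational(3, 2), Mul(Add(-1, d), Add(3, d))) = Mul(Rational(3, 2), Add(-1, d), Add(3, d)))
Function('p')(t, G) = Mul(Add(G, t), Add(Rational(-9, 2), Mul(3, G), Mul(Rational(3, 2), Pow(G, 2)))) (Function('p')(t, G) = Mul(Add(Rational(-9, 2), Mul(3, G), Mul(Rational(3, 2), Pow(G, 2))), Add(G, t)) = Mul(Add(G, t), Add(Rational(-9, 2), Mul(3, G), Mul(Rational(3, 2), Pow(G, 2)))))
D = 0 (D = Mul(-2, Pow(Mul(Rational(3, 2), Add(-1, 1), Add(-3, Pow(-1, 2), Mul(2, -1))), 3)) = Mul(-2, Pow(Mul(Rational(3, 2), 0, Add(-3, 1, -2)), 3)) = Mul(-2, Pow(Mul(Rational(3, 2), 0, -4), 3)) = Mul(-2, Pow(0, 3)) = Mul(-2, 0) = 0)
Pow(Add(Function('W')(-21), D), 2) = Pow(Add(25, 0), 2) = Pow(25, 2) = 625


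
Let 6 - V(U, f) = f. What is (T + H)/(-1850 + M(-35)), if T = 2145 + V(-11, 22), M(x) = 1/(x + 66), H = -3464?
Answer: 41385/57349 ≈ 0.72163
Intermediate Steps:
V(U, f) = 6 - f
M(x) = 1/(66 + x)
T = 2129 (T = 2145 + (6 - 1*22) = 2145 + (6 - 22) = 2145 - 16 = 2129)
(T + H)/(-1850 + M(-35)) = (2129 - 3464)/(-1850 + 1/(66 - 35)) = -1335/(-1850 + 1/31) = -1335/(-57349/31) = -1335*(-31/57349) = 41385/57349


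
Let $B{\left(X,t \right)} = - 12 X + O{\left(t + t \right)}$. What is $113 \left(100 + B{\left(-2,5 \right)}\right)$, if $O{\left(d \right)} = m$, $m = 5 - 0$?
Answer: $14577$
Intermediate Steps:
$m = 5$ ($m = 5 + 0 = 5$)
$O{\left(d \right)} = 5$
$B{\left(X,t \right)} = 5 - 12 X$ ($B{\left(X,t \right)} = - 12 X + 5 = 5 - 12 X$)
$113 \left(100 + B{\left(-2,5 \right)}\right) = 113 \left(100 + \left(5 - -24\right)\right) = 113 \left(100 + \left(5 + 24\right)\right) = 113 \left(100 + 29\right) = 113 \cdot 129 = 14577$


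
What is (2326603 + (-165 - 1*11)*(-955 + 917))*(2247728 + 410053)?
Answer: 6201376487271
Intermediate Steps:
(2326603 + (-165 - 1*11)*(-955 + 917))*(2247728 + 410053) = (2326603 + (-165 - 11)*(-38))*2657781 = (2326603 - 176*(-38))*2657781 = (2326603 + 6688)*2657781 = 2333291*2657781 = 6201376487271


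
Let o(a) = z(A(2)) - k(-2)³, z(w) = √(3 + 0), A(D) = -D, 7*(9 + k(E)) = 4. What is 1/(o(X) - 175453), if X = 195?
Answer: -20571425000/3597000624647053 - 117649*√3/3597000624647053 ≈ -5.7191e-6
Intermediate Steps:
k(E) = -59/7 (k(E) = -9 + (⅐)*4 = -9 + 4/7 = -59/7)
z(w) = √3
o(a) = 205379/343 + √3 (o(a) = √3 - (-59/7)³ = √3 - 1*(-205379/343) = √3 + 205379/343 = 205379/343 + √3)
1/(o(X) - 175453) = 1/((205379/343 + √3) - 175453) = 1/(-59975000/343 + √3)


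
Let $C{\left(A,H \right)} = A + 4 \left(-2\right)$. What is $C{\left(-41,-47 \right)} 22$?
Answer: $-1078$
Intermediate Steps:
$C{\left(A,H \right)} = -8 + A$ ($C{\left(A,H \right)} = A - 8 = -8 + A$)
$C{\left(-41,-47 \right)} 22 = \left(-8 - 41\right) 22 = \left(-49\right) 22 = -1078$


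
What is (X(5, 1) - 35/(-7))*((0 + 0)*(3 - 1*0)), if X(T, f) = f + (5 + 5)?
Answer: 0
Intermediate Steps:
X(T, f) = 10 + f (X(T, f) = f + 10 = 10 + f)
(X(5, 1) - 35/(-7))*((0 + 0)*(3 - 1*0)) = ((10 + 1) - 35/(-7))*((0 + 0)*(3 - 1*0)) = (11 - 35*(-1)/7)*(0*(3 + 0)) = (11 - 5*(-1))*(0*3) = (11 + 5)*0 = 16*0 = 0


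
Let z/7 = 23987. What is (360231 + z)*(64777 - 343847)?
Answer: -147388029800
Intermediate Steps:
z = 167909 (z = 7*23987 = 167909)
(360231 + z)*(64777 - 343847) = (360231 + 167909)*(64777 - 343847) = 528140*(-279070) = -147388029800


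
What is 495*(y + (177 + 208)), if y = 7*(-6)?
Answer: 169785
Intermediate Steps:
y = -42
495*(y + (177 + 208)) = 495*(-42 + (177 + 208)) = 495*(-42 + 385) = 495*343 = 169785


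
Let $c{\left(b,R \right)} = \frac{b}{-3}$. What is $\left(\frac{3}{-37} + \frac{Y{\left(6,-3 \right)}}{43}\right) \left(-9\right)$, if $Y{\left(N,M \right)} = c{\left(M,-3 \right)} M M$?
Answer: $- \frac{1836}{1591} \approx -1.154$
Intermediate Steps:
$c{\left(b,R \right)} = - \frac{b}{3}$ ($c{\left(b,R \right)} = b \left(- \frac{1}{3}\right) = - \frac{b}{3}$)
$Y{\left(N,M \right)} = - \frac{M^{3}}{3}$ ($Y{\left(N,M \right)} = - \frac{M}{3} M M = - \frac{M^{2}}{3} M = - \frac{M^{3}}{3}$)
$\left(\frac{3}{-37} + \frac{Y{\left(6,-3 \right)}}{43}\right) \left(-9\right) = \left(\frac{3}{-37} + \frac{\left(- \frac{1}{3}\right) \left(-3\right)^{3}}{43}\right) \left(-9\right) = \left(3 \left(- \frac{1}{37}\right) + \left(- \frac{1}{3}\right) \left(-27\right) \frac{1}{43}\right) \left(-9\right) = \left(- \frac{3}{37} + 9 \cdot \frac{1}{43}\right) \left(-9\right) = \left(- \frac{3}{37} + \frac{9}{43}\right) \left(-9\right) = \frac{204}{1591} \left(-9\right) = - \frac{1836}{1591}$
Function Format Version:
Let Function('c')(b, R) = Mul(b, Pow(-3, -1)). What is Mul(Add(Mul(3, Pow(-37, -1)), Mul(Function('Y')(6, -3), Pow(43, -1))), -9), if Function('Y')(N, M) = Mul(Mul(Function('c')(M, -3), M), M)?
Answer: Rational(-1836, 1591) ≈ -1.1540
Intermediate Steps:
Function('c')(b, R) = Mul(Rational(-1, 3), b) (Function('c')(b, R) = Mul(b, Rational(-1, 3)) = Mul(Rational(-1, 3), b))
Function('Y')(N, M) = Mul(Rational(-1, 3), Pow(M, 3)) (Function('Y')(N, M) = Mul(Mul(Mul(Rational(-1, 3), M), M), M) = Mul(Mul(Rational(-1, 3), Pow(M, 2)), M) = Mul(Rational(-1, 3), Pow(M, 3)))
Mul(Add(Mul(3, Pow(-37, -1)), Mul(Function('Y')(6, -3), Pow(43, -1))), -9) = Mul(Add(Mul(3, Pow(-37, -1)), Mul(Mul(Rational(-1, 3), Pow(-3, 3)), Pow(43, -1))), -9) = Mul(Add(Mul(3, Rational(-1, 37)), Mul(Mul(Rational(-1, 3), -27), Rational(1, 43))), -9) = Mul(Add(Rational(-3, 37), Mul(9, Rational(1, 43))), -9) = Mul(Add(Rational(-3, 37), Rational(9, 43)), -9) = Mul(Rational(204, 1591), -9) = Rational(-1836, 1591)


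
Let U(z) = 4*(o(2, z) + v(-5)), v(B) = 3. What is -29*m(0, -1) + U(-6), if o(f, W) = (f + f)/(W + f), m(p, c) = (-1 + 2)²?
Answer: -21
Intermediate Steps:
m(p, c) = 1 (m(p, c) = 1² = 1)
o(f, W) = 2*f/(W + f) (o(f, W) = (2*f)/(W + f) = 2*f/(W + f))
U(z) = 12 + 16/(2 + z) (U(z) = 4*(2*2/(z + 2) + 3) = 4*(2*2/(2 + z) + 3) = 4*(4/(2 + z) + 3) = 4*(3 + 4/(2 + z)) = 12 + 16/(2 + z))
-29*m(0, -1) + U(-6) = -29*1 + 4*(10 + 3*(-6))/(2 - 6) = -29 + 4*(10 - 18)/(-4) = -29 + 4*(-¼)*(-8) = -29 + 8 = -21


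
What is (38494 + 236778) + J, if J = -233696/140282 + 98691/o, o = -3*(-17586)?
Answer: 339548161587821/1233499626 ≈ 2.7527e+5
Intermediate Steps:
o = 52758
J = 252539549/1233499626 (J = -233696/140282 + 98691/52758 = -233696*1/140282 + 98691*(1/52758) = -116848/70141 + 32897/17586 = 252539549/1233499626 ≈ 0.20473)
(38494 + 236778) + J = (38494 + 236778) + 252539549/1233499626 = 275272 + 252539549/1233499626 = 339548161587821/1233499626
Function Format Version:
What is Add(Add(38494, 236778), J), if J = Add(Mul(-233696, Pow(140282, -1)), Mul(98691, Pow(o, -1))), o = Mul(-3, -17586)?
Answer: Rational(339548161587821, 1233499626) ≈ 2.7527e+5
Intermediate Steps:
o = 52758
J = Rational(252539549, 1233499626) (J = Add(Mul(-233696, Pow(140282, -1)), Mul(98691, Pow(52758, -1))) = Add(Mul(-233696, Rational(1, 140282)), Mul(98691, Rational(1, 52758))) = Add(Rational(-116848, 70141), Rational(32897, 17586)) = Rational(252539549, 1233499626) ≈ 0.20473)
Add(Add(38494, 236778), J) = Add(Add(38494, 236778), Rational(252539549, 1233499626)) = Add(275272, Rational(252539549, 1233499626)) = Rational(339548161587821, 1233499626)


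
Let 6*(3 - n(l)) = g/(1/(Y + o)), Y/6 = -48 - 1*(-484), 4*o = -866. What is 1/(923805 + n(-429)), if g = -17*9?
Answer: 4/3939981 ≈ 1.0152e-6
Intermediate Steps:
o = -433/2 (o = (1/4)*(-866) = -433/2 ≈ -216.50)
Y = 2616 (Y = 6*(-48 - 1*(-484)) = 6*(-48 + 484) = 6*436 = 2616)
g = -153
n(l) = 244761/4 (n(l) = 3 - (-51)/(2*(1/(2616 - 433/2))) = 3 - (-51)/(2*(1/(4799/2))) = 3 - (-51)/(2*2/4799) = 3 - (-51)*4799/(2*2) = 3 - 1/6*(-734247/2) = 3 + 244749/4 = 244761/4)
1/(923805 + n(-429)) = 1/(923805 + 244761/4) = 1/(3939981/4) = 4/3939981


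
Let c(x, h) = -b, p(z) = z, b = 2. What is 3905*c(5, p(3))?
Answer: -7810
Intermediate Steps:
c(x, h) = -2 (c(x, h) = -1*2 = -2)
3905*c(5, p(3)) = 3905*(-2) = -7810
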